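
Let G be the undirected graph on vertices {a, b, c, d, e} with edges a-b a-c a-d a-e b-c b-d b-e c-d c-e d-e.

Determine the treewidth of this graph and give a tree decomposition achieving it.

Treewidth 4.
Bags: B1 = {a, b, c, d, e}
Tree: (single bag)

With just one bag of size 5, the width is 5 − 1 = 4, so tw(G) ≤ 4. Conversely, {a, b, c, d, e} is a clique of size 5, and the vertices of any clique must share a bag in every tree decomposition; so some bag has ≥ 5 vertices and tw(G) ≥ 4. Hence tw(G) = 4 exactly.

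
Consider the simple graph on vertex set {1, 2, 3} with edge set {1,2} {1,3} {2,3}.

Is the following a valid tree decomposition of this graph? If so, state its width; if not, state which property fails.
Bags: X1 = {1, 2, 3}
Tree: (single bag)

Every vertex of G appears in some bag (union = {1, 2, 3}); every edge is covered by a bag; and for each vertex v the set of bags containing v is connected in the bag tree. The decomposition is therefore valid. The largest bag has 3 vertices, so the width is 2.

Yes; width 2.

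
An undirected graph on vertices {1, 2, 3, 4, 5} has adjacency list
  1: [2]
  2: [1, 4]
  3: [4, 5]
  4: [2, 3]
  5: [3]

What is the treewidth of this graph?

A width-1 tree decomposition is:
Bags: B1 = {1, 2}  B2 = {2, 4}  B3 = {3, 4}  B4 = {3, 5}
Tree: B1–B2, B2–B3, B3–B4
Each bag holds 2 vertices, so the decomposition has width 1, which upper-bounds the treewidth. Any graph with an edge has treewidth ≥ 1, and G has the edge 1–2. Therefore the treewidth is 1.

1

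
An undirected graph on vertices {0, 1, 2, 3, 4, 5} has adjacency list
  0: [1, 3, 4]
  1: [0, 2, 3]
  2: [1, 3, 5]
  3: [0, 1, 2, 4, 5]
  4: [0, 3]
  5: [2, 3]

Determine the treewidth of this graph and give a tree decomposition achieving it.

Treewidth 2.
One optimal decomposition is:
Bags: B1 = {1, 2, 3}  B2 = {0, 1, 3}  B3 = {2, 3, 5}  B4 = {0, 3, 4}
Tree: B1–B2, B1–B3, B2–B4

Every bag has size at most 3, so the width is 3 − 1 = 2 and tw(G) ≤ 2. Conversely, {0, 1, 3} is a clique of size 3, and the vertices of any clique must share a bag in every tree decomposition; so some bag has ≥ 3 vertices and tw(G) ≥ 2. Therefore the treewidth is 2.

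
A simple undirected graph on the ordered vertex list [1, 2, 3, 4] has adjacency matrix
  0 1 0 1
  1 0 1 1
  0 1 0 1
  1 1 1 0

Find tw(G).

A width-2 tree decomposition is:
Bags: B1 = {1, 2, 4}  B2 = {2, 3, 4}
Tree: B1–B2
Each bag holds 3 vertices, so the decomposition has width 2, which upper-bounds the treewidth. For the lower bound, the 3 vertices {1, 2, 4} are pairwise adjacent, and any tree decomposition puts a clique entirely inside one bag — forcing width ≥ 2. Therefore the treewidth is 2.

2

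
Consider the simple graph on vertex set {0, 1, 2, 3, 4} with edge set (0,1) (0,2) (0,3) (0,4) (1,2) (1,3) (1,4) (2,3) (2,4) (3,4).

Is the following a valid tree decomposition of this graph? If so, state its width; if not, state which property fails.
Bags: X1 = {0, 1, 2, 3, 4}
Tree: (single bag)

Every vertex of G appears in some bag (union = {0, 1, 2, 3, 4}); every edge is covered by a bag; and for each vertex v the set of bags containing v is connected in the bag tree. The decomposition is therefore valid. The largest bag has 5 vertices, so the width is 4.

Yes; width 4.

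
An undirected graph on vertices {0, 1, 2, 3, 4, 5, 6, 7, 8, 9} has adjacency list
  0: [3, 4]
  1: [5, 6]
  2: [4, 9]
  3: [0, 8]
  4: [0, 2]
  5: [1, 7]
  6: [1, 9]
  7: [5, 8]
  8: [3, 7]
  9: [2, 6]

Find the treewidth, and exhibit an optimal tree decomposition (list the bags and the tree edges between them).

Each bag holds 3 vertices, so the decomposition has width 2, which upper-bounds the treewidth. For the lower bound, G contains the cycle 0–3–8–7–5–1–6–9–2–4–0, so G is not a forest; only forests have treewidth ≤ 1, hence tw(G) ≥ 2. Combining the bounds, tw(G) = 2.

Treewidth 2.
One optimal decomposition is:
Bags: B1 = {0, 3, 8}  B2 = {0, 7, 8}  B3 = {0, 5, 7}  B4 = {0, 1, 5}  B5 = {0, 1, 6}  B6 = {0, 6, 9}  B7 = {0, 2, 9}  B8 = {0, 2, 4}
Tree: B1–B2, B2–B3, B3–B4, B4–B5, B5–B6, B6–B7, B7–B8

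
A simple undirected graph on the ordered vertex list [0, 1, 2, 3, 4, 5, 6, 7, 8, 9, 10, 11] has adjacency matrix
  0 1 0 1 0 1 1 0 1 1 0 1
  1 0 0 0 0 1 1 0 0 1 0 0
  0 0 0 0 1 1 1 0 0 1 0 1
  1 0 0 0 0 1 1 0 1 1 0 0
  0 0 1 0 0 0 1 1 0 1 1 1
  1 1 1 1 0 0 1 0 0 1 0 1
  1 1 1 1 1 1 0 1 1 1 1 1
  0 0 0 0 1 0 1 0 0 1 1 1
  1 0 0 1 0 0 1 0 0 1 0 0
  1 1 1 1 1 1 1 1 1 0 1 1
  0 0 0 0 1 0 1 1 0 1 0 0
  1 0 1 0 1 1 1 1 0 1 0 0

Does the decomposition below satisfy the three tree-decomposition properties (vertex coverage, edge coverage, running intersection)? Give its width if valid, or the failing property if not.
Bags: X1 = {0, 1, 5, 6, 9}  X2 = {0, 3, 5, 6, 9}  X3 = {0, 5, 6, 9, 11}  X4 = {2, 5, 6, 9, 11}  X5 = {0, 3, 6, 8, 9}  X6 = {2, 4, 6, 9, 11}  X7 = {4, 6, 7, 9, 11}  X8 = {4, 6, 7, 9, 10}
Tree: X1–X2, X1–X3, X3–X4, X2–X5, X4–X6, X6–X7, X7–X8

Yes; width 4.

Checking the three conditions: (i) the bags cover all of {0, 1, 2, 3, 4, 5, 6, 7, 8, 9, 10, 11}; (ii) for each edge, some bag contains both endpoints; (iii) the bags containing any fixed vertex form a subtree. All hold, so the decomposition is valid with width 5 − 1 = 4.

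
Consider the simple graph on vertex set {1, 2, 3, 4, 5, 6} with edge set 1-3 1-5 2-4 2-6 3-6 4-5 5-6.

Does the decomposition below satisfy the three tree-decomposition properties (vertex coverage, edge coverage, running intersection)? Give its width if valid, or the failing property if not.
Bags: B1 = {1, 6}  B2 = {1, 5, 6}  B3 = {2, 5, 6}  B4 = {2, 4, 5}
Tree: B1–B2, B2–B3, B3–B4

A tree decomposition must satisfy three properties: every vertex lies in some bag; for every edge, both endpoints lie together in some bag; and for every vertex, the bags containing it form a connected subtree. Here vertex 3 appears in no bag, so the decomposition is invalid.

No — vertex 3 appears in no bag.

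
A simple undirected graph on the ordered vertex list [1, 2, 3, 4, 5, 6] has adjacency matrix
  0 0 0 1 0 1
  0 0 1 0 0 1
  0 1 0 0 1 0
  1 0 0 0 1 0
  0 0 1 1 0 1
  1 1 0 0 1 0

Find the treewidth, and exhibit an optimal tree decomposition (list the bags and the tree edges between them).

The largest bag has 3 vertices, giving width 2; this decomposition certifies tw(G) ≤ 2. The edges 2–3–5–6–2 form a cycle, so G is not a tree and its treewidth is at least 2. Combining the bounds, tw(G) = 2.

Treewidth 2.
One such decomposition:
Bags: B1 = {2, 3, 6}  B2 = {3, 5, 6}  B3 = {1, 5, 6}  B4 = {1, 4, 5}
Tree: B1–B2, B2–B3, B3–B4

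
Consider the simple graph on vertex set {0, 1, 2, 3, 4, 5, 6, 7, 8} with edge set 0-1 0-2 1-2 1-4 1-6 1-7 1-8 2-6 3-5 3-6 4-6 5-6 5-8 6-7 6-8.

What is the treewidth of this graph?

2

A width-2 tree decomposition is:
Bags: B1 = {1, 6, 7}  B2 = {1, 2, 6}  B3 = {1, 4, 6}  B4 = {0, 1, 2}  B5 = {1, 6, 8}  B6 = {5, 6, 8}  B7 = {3, 5, 6}
Tree: B1–B2, B2–B3, B2–B4, B1–B5, B5–B6, B6–B7
Each bag holds 3 vertices, so the decomposition has width 2, which upper-bounds the treewidth. On the other hand G contains the 3-clique {0, 1, 2}. A clique must lie in a single bag of any decomposition, so no decomposition can have width below 2. The upper and lower bounds meet at 2, so that is the treewidth.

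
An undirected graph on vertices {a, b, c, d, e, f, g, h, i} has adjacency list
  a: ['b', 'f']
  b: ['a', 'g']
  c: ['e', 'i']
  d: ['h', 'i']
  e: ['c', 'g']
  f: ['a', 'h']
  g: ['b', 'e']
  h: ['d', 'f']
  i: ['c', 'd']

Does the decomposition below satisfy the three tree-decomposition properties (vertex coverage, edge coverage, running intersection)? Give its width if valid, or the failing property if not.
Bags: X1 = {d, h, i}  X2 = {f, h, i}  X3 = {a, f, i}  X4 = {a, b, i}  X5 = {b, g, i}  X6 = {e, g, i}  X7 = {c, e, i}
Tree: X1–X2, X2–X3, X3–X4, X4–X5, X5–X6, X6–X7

Vertex coverage: the bags together contain {a, b, c, d, e, f, g, h, i}, the full vertex set. Edge coverage: each edge of G has both endpoints in at least one bag. Running intersection: for every vertex, the bags containing it form a connected subtree. All three properties hold, so this is a valid tree decomposition of width max|bag| − 1 = 2, and hence tw(G) ≤ 2.

Yes; width 2.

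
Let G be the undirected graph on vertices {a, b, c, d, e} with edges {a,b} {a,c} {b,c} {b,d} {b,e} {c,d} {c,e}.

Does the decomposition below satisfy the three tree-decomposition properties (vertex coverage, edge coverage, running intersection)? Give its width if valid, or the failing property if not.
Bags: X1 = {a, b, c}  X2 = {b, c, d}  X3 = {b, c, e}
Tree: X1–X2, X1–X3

Yes; width 2.

Checking the three conditions: (i) the bags cover all of {a, b, c, d, e}; (ii) for each edge, some bag contains both endpoints; (iii) the bags containing any fixed vertex form a subtree. All hold, so the decomposition is valid with width 3 − 1 = 2.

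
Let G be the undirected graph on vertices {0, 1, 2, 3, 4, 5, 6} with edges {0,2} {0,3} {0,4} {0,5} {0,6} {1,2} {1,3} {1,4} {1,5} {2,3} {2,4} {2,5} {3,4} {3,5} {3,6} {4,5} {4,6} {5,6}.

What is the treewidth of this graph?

4

A width-4 tree decomposition is:
Bags: B1 = {0, 2, 3, 4, 5}  B2 = {0, 3, 4, 5, 6}  B3 = {1, 2, 3, 4, 5}
Tree: B1–B2, B1–B3
Every bag has size at most 5, so the width is 5 − 1 = 4 and tw(G) ≤ 4. On the other hand G contains the 5-clique {0, 2, 3, 4, 5}. A clique must lie in a single bag of any decomposition, so no decomposition can have width below 4. Hence tw(G) = 4 exactly.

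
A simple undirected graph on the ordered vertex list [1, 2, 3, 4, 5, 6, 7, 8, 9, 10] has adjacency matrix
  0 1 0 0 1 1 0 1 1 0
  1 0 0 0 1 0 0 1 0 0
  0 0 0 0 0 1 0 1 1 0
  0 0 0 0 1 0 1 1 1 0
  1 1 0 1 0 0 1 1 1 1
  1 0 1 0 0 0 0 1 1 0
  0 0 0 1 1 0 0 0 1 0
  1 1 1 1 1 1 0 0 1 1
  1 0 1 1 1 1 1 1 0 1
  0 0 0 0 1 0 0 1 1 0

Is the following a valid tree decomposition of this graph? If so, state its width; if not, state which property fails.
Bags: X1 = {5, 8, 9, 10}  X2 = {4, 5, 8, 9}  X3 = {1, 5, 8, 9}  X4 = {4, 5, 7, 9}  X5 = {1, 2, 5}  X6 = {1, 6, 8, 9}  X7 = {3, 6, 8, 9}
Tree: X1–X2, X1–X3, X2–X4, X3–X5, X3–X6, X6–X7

A tree decomposition must satisfy three properties: every vertex lies in some bag; for every edge, both endpoints lie together in some bag; and for every vertex, the bags containing it form a connected subtree. Here edge (8,2) lies in no bag, so the decomposition is invalid.

No — edge (8,2) lies in no bag.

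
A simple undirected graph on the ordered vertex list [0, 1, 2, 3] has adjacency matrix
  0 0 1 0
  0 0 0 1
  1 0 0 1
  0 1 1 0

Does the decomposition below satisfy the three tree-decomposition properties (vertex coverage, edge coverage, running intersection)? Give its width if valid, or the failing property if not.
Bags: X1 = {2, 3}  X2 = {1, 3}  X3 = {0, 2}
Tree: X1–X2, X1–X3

Yes; width 1.

Every vertex of G appears in some bag (union = {0, 1, 2, 3}); every edge is covered by a bag; and for each vertex v the set of bags containing v is connected in the bag tree. The decomposition is therefore valid. The largest bag has 2 vertices, so the width is 1.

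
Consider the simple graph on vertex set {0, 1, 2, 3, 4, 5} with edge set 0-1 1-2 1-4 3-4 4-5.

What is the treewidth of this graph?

1

A width-1 tree decomposition is:
Bags: B1 = {0, 1}  B2 = {1, 4}  B3 = {4, 5}  B4 = {1, 2}  B5 = {3, 4}
Tree: B1–B2, B2–B3, B1–B4, B2–B5
Each bag holds 2 vertices, so the decomposition has width 1, which upper-bounds the treewidth. G has an edge, so its treewidth is at least 1. The upper and lower bounds meet at 1, so that is the treewidth.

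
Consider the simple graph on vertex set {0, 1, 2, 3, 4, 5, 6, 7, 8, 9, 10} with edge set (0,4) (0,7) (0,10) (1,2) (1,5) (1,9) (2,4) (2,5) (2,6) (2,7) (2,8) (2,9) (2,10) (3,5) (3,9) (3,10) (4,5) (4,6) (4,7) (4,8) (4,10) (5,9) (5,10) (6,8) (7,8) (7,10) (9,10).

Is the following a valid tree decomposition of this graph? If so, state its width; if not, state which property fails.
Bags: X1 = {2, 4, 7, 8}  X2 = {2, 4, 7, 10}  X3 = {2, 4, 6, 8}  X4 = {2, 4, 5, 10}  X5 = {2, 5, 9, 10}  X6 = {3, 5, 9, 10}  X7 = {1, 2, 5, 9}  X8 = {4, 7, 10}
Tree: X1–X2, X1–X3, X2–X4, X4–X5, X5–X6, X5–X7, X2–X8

No — vertex 0 appears in no bag.

A tree decomposition must satisfy three properties: every vertex lies in some bag; for every edge, both endpoints lie together in some bag; and for every vertex, the bags containing it form a connected subtree. Here vertex 0 appears in no bag, so the decomposition is invalid.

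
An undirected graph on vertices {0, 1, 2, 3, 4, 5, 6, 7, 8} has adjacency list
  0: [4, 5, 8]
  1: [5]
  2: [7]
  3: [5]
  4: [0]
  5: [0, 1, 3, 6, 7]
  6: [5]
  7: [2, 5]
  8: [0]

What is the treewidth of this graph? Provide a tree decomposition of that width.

Treewidth 1.
Bags: B1 = {5, 6}  B2 = {5, 7}  B3 = {0, 5}  B4 = {3, 5}  B5 = {1, 5}  B6 = {2, 7}  B7 = {0, 8}  B8 = {0, 4}
Tree: B1–B2, B1–B3, B2–B4, B1–B5, B2–B6, B3–B7, B3–B8

Each bag holds 2 vertices, so the decomposition has width 1, which upper-bounds the treewidth. Since G has at least one edge (e.g. 6–5), it is not an edgeless graph, so tw(G) ≥ 1. The upper and lower bounds meet at 1, so that is the treewidth.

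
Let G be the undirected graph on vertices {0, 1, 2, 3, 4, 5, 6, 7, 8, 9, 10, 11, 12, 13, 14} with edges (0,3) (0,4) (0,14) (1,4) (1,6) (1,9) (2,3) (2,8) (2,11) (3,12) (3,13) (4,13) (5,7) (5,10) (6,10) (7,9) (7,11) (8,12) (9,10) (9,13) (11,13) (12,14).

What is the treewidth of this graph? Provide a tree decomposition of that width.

Treewidth 3.
One optimal decomposition is:
Bags: B1 = {5, 6, 7, 10}  B2 = {6, 7, 9, 10}  B3 = {1, 6, 7, 9}  B4 = {1, 7, 9, 11}  B5 = {1, 9, 11, 13}  B6 = {1, 4, 11, 13}  B7 = {2, 4, 11, 13}  B8 = {2, 3, 4, 13}  B9 = {0, 2, 3, 4}  B10 = {0, 2, 3, 8}  B11 = {0, 3, 8, 12}  B12 = {0, 8, 12, 14}
Tree: B1–B2, B2–B3, B3–B4, B4–B5, B5–B6, B6–B7, B7–B8, B8–B9, B9–B10, B10–B11, B11–B12

Each bag holds 4 vertices, so the decomposition has width 3, which upper-bounds the treewidth. For the lower bound: the 4 vertex sets {5,6,10}, {7}, {9}, {1,4,11,13} are disjoint, each induces a connected subgraph, and every pair is joined by at least one edge of G. Contracting each set to a single vertex therefore yields K_{4} as a minor, and since treewidth is minor-monotone, tw(G) ≥ tw(K_{4}) = 3. Hence tw(G) = 3 exactly.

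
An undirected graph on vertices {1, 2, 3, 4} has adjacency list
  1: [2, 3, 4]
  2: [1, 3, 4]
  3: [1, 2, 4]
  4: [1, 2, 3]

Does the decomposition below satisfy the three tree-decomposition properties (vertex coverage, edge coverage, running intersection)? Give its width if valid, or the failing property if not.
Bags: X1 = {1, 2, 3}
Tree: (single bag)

A tree decomposition must satisfy three properties: every vertex lies in some bag; for every edge, both endpoints lie together in some bag; and for every vertex, the bags containing it form a connected subtree. Here vertex 4 appears in no bag, so the decomposition is invalid.

No — vertex 4 appears in no bag.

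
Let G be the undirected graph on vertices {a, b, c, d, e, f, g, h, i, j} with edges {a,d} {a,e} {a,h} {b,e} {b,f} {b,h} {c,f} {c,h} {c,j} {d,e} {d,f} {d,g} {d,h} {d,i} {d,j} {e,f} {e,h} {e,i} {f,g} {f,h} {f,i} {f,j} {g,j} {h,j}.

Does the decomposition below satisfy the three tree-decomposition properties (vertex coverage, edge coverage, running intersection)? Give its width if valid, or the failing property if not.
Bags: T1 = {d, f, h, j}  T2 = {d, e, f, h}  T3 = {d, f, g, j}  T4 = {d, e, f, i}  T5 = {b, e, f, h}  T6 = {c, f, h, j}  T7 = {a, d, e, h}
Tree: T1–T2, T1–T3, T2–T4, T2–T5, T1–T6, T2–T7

Every vertex of G appears in some bag (union = {a, b, c, d, e, f, g, h, i, j}); every edge is covered by a bag; and for each vertex v the set of bags containing v is connected in the bag tree. The decomposition is therefore valid. The largest bag has 4 vertices, so the width is 3.

Yes; width 3.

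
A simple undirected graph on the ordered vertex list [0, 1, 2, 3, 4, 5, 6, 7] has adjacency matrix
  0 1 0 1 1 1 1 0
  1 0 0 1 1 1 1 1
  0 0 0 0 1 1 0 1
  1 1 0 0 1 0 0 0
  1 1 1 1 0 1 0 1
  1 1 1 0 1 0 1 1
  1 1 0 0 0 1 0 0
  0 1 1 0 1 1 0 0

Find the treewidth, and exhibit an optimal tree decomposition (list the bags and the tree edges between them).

The largest bag has 4 vertices, giving width 3; this decomposition certifies tw(G) ≤ 3. On the other hand G contains the 4-clique {0, 1, 3, 4}. A clique must lie in a single bag of any decomposition, so no decomposition can have width below 3. Combining the bounds, tw(G) = 3.

Treewidth 3.
Bags: B1 = {1, 4, 5, 7}  B2 = {2, 4, 5, 7}  B3 = {0, 1, 4, 5}  B4 = {0, 1, 3, 4}  B5 = {0, 1, 5, 6}
Tree: B1–B2, B1–B3, B3–B4, B3–B5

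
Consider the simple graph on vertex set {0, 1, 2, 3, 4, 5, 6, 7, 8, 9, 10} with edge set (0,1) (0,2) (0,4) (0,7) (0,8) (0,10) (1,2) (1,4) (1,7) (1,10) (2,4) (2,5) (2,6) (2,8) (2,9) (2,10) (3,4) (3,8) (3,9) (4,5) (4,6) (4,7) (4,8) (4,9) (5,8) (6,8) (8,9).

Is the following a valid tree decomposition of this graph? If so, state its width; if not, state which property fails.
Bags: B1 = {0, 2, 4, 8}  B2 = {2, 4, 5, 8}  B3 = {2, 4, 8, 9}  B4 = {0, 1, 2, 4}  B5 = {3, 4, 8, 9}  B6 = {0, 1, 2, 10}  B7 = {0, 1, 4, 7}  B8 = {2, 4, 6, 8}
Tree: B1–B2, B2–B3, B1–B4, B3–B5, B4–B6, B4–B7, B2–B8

Vertex coverage: the bags together contain {0, 1, 2, 3, 4, 5, 6, 7, 8, 9, 10}, the full vertex set. Edge coverage: each edge of G has both endpoints in at least one bag. Running intersection: for every vertex, the bags containing it form a connected subtree. All three properties hold, so this is a valid tree decomposition of width max|bag| − 1 = 3, and hence tw(G) ≤ 3.

Yes; width 3.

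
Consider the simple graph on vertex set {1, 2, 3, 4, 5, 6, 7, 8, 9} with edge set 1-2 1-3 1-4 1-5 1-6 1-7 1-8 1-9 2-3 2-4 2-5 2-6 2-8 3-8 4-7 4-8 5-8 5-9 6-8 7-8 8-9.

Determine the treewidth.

A width-3 tree decomposition is:
Bags: B1 = {1, 2, 3, 8}  B2 = {1, 2, 5, 8}  B3 = {1, 2, 4, 8}  B4 = {1, 5, 8, 9}  B5 = {1, 2, 6, 8}  B6 = {1, 4, 7, 8}
Tree: B1–B2, B1–B3, B2–B4, B3–B5, B3–B6
Each bag holds 4 vertices, so the decomposition has width 3, which upper-bounds the treewidth. Conversely, {1, 5, 8, 9} is a clique of size 4, and the vertices of any clique must share a bag in every tree decomposition; so some bag has ≥ 4 vertices and tw(G) ≥ 3. Combining the bounds, tw(G) = 3.

3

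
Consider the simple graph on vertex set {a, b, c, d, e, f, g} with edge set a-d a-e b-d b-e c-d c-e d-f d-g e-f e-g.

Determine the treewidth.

2

A width-2 tree decomposition is:
Bags: B1 = {c, d, e}  B2 = {d, e, f}  B3 = {a, d, e}  B4 = {b, d, e}  B5 = {d, e, g}
Tree: B1–B2, B2–B3, B3–B4, B4–B5
Each bag holds 3 vertices, so the decomposition has width 2, which upper-bounds the treewidth. Since e–c–d–f–e is a cycle in G, G is not acyclic. Forests are exactly the graphs of treewidth ≤ 1, so tw(G) ≥ 2. The upper and lower bounds meet at 2, so that is the treewidth.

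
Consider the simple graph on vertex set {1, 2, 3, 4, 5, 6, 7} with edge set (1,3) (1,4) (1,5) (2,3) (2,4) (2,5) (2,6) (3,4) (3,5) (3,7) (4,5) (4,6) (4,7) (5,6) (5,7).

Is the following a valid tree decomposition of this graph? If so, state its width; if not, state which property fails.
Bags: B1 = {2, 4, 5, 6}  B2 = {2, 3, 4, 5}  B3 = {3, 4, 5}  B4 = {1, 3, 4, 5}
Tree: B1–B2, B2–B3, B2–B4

A tree decomposition must satisfy three properties: every vertex lies in some bag; for every edge, both endpoints lie together in some bag; and for every vertex, the bags containing it form a connected subtree. Here vertex 7 appears in no bag, so the decomposition is invalid.

No — vertex 7 appears in no bag.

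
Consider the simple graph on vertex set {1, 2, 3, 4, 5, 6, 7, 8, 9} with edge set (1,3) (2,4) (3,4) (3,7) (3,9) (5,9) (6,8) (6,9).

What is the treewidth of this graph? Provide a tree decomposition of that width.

Each bag holds 2 vertices, so the decomposition has width 1, which upper-bounds the treewidth. Since G has at least one edge (e.g. 6–9), it is not an edgeless graph, so tw(G) ≥ 1. Hence tw(G) = 1 exactly.

Treewidth 1.
Bags: B1 = {6, 9}  B2 = {3, 9}  B3 = {1, 3}  B4 = {6, 8}  B5 = {3, 7}  B6 = {5, 9}  B7 = {3, 4}  B8 = {2, 4}
Tree: B1–B2, B2–B3, B1–B4, B3–B5, B1–B6, B5–B7, B7–B8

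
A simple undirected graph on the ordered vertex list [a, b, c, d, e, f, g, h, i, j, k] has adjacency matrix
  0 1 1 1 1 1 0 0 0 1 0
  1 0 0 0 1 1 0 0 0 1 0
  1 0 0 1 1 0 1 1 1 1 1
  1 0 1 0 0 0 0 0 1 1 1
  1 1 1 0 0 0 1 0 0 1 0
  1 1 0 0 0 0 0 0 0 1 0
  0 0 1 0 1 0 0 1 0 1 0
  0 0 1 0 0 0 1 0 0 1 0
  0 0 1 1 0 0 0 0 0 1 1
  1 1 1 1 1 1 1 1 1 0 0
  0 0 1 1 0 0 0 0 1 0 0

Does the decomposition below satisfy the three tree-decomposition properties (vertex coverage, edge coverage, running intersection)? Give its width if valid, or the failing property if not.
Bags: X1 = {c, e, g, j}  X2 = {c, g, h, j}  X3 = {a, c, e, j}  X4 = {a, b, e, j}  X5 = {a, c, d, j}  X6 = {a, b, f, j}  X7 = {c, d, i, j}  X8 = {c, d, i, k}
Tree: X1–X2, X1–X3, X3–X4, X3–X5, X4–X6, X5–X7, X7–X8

Checking the three conditions: (i) the bags cover all of {a, b, c, d, e, f, g, h, i, j, k}; (ii) for each edge, some bag contains both endpoints; (iii) the bags containing any fixed vertex form a subtree. All hold, so the decomposition is valid with width 4 − 1 = 3.

Yes; width 3.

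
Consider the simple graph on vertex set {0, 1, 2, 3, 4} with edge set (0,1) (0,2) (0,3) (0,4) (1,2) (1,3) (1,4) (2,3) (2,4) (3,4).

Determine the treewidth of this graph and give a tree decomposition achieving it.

Treewidth 4.
Bags: B1 = {0, 1, 2, 3, 4}
Tree: (single bag)

With just one bag of size 5, the width is 5 − 1 = 4, so tw(G) ≤ 4. Conversely, {0, 1, 2, 3, 4} is a clique of size 5, and the vertices of any clique must share a bag in every tree decomposition; so some bag has ≥ 5 vertices and tw(G) ≥ 4. Hence tw(G) = 4 exactly.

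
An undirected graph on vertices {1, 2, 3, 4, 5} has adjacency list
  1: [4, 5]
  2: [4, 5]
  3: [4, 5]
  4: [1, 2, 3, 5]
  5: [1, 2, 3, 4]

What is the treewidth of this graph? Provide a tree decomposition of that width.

Treewidth 2.
One optimal decomposition is:
Bags: B1 = {3, 4, 5}  B2 = {1, 4, 5}  B3 = {2, 4, 5}
Tree: B1–B2, B1–B3

Every bag has size at most 3, so the width is 3 − 1 = 2 and tw(G) ≤ 2. Conversely, {1, 4, 5} is a clique of size 3, and the vertices of any clique must share a bag in every tree decomposition; so some bag has ≥ 3 vertices and tw(G) ≥ 2. The upper and lower bounds meet at 2, so that is the treewidth.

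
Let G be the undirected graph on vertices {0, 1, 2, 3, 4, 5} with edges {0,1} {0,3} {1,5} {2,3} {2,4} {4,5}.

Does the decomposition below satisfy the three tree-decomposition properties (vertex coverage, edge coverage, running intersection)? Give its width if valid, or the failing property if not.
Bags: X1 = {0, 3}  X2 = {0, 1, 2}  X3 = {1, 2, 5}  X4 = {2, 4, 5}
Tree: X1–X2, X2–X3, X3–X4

A tree decomposition must satisfy three properties: every vertex lies in some bag; for every edge, both endpoints lie together in some bag; and for every vertex, the bags containing it form a connected subtree. Here edge (2,3) lies in no bag, so the decomposition is invalid.

No — edge (2,3) lies in no bag.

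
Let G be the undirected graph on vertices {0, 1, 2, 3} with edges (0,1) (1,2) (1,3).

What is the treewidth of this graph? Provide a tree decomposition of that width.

Treewidth 1.
Bags: B1 = {0, 1}  B2 = {1, 2}  B3 = {1, 3}
Tree: B1–B2, B1–B3

The largest bag has 2 vertices, giving width 1; this decomposition certifies tw(G) ≤ 1. Any graph with an edge has treewidth ≥ 1, and G has the edge 1–0. Hence tw(G) = 1 exactly.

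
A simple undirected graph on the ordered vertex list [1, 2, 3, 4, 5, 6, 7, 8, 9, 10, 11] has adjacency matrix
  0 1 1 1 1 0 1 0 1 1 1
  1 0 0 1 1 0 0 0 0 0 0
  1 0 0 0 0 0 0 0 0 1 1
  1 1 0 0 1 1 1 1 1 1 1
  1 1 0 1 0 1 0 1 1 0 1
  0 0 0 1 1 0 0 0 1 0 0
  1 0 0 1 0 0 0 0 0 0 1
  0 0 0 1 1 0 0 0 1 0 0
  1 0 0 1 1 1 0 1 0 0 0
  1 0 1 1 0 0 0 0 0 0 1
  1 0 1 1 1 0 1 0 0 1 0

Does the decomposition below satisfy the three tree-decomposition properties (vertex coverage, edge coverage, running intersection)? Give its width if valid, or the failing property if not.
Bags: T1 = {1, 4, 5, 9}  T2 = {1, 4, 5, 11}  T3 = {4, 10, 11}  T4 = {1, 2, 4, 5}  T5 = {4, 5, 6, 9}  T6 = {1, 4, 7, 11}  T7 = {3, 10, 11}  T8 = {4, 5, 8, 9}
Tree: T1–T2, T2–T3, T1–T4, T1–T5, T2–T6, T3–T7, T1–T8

No — edge (1,10) lies in no bag.

A tree decomposition must satisfy three properties: every vertex lies in some bag; for every edge, both endpoints lie together in some bag; and for every vertex, the bags containing it form a connected subtree. Here edge (1,10) lies in no bag, so the decomposition is invalid.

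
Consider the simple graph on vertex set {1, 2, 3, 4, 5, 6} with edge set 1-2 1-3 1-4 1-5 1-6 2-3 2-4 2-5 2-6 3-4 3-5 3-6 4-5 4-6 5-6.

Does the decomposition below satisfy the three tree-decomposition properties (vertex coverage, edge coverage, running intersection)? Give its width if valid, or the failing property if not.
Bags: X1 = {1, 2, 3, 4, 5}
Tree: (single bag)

A tree decomposition must satisfy three properties: every vertex lies in some bag; for every edge, both endpoints lie together in some bag; and for every vertex, the bags containing it form a connected subtree. Here vertex 6 appears in no bag, so the decomposition is invalid.

No — vertex 6 appears in no bag.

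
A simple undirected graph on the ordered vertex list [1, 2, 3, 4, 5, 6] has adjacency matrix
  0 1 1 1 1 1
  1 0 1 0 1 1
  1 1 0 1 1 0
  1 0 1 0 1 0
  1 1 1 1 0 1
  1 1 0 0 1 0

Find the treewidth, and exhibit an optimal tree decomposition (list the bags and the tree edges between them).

Treewidth 3.
One such decomposition:
Bags: B1 = {1, 2, 5, 6}  B2 = {1, 2, 3, 5}  B3 = {1, 3, 4, 5}
Tree: B1–B2, B2–B3

The largest bag has 4 vertices, giving width 3; this decomposition certifies tw(G) ≤ 3. Conversely, {1, 2, 3, 5} is a clique of size 4, and the vertices of any clique must share a bag in every tree decomposition; so some bag has ≥ 4 vertices and tw(G) ≥ 3. Therefore the treewidth is 3.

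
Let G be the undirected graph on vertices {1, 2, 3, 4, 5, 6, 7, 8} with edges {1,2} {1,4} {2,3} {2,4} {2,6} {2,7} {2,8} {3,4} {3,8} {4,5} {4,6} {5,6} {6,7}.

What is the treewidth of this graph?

A width-2 tree decomposition is:
Bags: B1 = {2, 3, 4}  B2 = {2, 3, 8}  B3 = {2, 4, 6}  B4 = {4, 5, 6}  B5 = {1, 2, 4}  B6 = {2, 6, 7}
Tree: B1–B2, B1–B3, B3–B4, B3–B5, B3–B6
Each bag holds 3 vertices, so the decomposition has width 2, which upper-bounds the treewidth. On the other hand G contains the 3-clique {2, 3, 8}. A clique must lie in a single bag of any decomposition, so no decomposition can have width below 2. Hence tw(G) = 2 exactly.

2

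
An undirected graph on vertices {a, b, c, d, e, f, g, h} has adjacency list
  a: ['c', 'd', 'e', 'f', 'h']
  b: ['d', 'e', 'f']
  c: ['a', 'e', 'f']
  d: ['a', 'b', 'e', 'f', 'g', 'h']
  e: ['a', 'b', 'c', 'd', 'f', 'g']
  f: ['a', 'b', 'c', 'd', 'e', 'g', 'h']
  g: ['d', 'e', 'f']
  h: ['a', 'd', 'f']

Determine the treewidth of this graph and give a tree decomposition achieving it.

Every bag has size at most 4, so the width is 4 − 1 = 3 and tw(G) ≤ 3. For the lower bound, the 4 vertices {d, e, f, g} are pairwise adjacent, and any tree decomposition puts a clique entirely inside one bag — forcing width ≥ 3. Hence tw(G) = 3 exactly.

Treewidth 3.
Bags: B1 = {a, d, e, f}  B2 = {b, d, e, f}  B3 = {d, e, f, g}  B4 = {a, c, e, f}  B5 = {a, d, f, h}
Tree: B1–B2, B2–B3, B1–B4, B1–B5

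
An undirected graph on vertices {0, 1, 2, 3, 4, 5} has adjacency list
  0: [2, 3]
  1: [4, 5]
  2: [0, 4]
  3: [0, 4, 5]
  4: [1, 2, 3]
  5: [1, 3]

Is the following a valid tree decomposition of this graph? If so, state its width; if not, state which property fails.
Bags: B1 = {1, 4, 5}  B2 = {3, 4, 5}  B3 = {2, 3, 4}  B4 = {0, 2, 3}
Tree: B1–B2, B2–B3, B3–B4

Checking the three conditions: (i) the bags cover all of {0, 1, 2, 3, 4, 5}; (ii) for each edge, some bag contains both endpoints; (iii) the bags containing any fixed vertex form a subtree. All hold, so the decomposition is valid with width 3 − 1 = 2.

Yes; width 2.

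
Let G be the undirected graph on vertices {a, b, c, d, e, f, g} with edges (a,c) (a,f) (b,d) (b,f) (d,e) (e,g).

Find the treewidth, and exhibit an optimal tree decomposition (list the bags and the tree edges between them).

Treewidth 1.
One optimal decomposition is:
Bags: B1 = {e, g}  B2 = {d, e}  B3 = {b, d}  B4 = {b, f}  B5 = {a, f}  B6 = {a, c}
Tree: B1–B2, B2–B3, B3–B4, B4–B5, B5–B6

Every bag has size at most 2, so the width is 2 − 1 = 1 and tw(G) ≤ 1. Any graph with an edge has treewidth ≥ 1, and G has the edge g–e. Hence tw(G) = 1 exactly.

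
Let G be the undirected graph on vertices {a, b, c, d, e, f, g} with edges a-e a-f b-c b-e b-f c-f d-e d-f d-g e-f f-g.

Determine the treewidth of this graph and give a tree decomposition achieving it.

Every bag has size at most 3, so the width is 3 − 1 = 2 and tw(G) ≤ 2. On the other hand G contains the 3-clique {d, f, g}. A clique must lie in a single bag of any decomposition, so no decomposition can have width below 2. Combining the bounds, tw(G) = 2.

Treewidth 2.
Bags: B1 = {a, e, f}  B2 = {b, e, f}  B3 = {d, e, f}  B4 = {b, c, f}  B5 = {d, f, g}
Tree: B1–B2, B2–B3, B2–B4, B3–B5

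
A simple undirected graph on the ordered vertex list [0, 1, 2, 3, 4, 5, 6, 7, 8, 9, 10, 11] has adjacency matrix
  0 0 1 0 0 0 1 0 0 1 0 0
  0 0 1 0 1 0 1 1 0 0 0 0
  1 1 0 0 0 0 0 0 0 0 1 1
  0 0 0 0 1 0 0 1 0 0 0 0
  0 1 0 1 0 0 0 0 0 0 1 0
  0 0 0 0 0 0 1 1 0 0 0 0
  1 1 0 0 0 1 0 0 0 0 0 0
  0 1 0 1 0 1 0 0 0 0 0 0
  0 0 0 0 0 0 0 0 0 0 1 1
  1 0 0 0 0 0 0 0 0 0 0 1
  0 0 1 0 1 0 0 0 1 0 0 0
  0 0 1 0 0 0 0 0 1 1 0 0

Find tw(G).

3

A width-3 tree decomposition is:
Bags: B1 = {3, 5, 6, 7}  B2 = {1, 3, 6, 7}  B3 = {1, 3, 4, 6}  B4 = {0, 1, 4, 6}  B5 = {0, 1, 2, 4}  B6 = {0, 2, 4, 10}  B7 = {0, 2, 9, 10}  B8 = {2, 9, 10, 11}  B9 = {8, 9, 10, 11}
Tree: B1–B2, B2–B3, B3–B4, B4–B5, B5–B6, B6–B7, B7–B8, B8–B9
Every bag has size at most 4, so the width is 4 − 1 = 3 and tw(G) ≤ 3. For the lower bound: the 4 vertex sets {3,5,7}, {6}, {1}, {0,2,4,10} are disjoint, each induces a connected subgraph, and every pair is joined by at least one edge of G. Contracting each set to a single vertex therefore yields K_{4} as a minor, and since treewidth is minor-monotone, tw(G) ≥ tw(K_{4}) = 3. Combining the bounds, tw(G) = 3.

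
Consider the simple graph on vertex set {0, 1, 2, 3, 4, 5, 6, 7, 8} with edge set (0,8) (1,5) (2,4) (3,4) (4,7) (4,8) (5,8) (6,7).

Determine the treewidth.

A width-1 tree decomposition is:
Bags: B1 = {4, 7}  B2 = {4, 8}  B3 = {5, 8}  B4 = {1, 5}  B5 = {3, 4}  B6 = {6, 7}  B7 = {0, 8}  B8 = {2, 4}
Tree: B1–B2, B2–B3, B3–B4, B1–B5, B1–B6, B2–B7, B1–B8
Every bag has size at most 2, so the width is 2 − 1 = 1 and tw(G) ≤ 1. Since G has at least one edge (e.g. 4–7), it is not an edgeless graph, so tw(G) ≥ 1. Hence tw(G) = 1 exactly.

1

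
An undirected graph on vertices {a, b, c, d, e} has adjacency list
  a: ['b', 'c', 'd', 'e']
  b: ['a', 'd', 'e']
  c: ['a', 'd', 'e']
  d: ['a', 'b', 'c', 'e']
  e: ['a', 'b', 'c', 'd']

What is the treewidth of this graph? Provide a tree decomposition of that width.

Treewidth 3.
One optimal decomposition is:
Bags: B1 = {a, b, d, e}  B2 = {a, c, d, e}
Tree: B1–B2

Each bag holds 4 vertices, so the decomposition has width 3, which upper-bounds the treewidth. Conversely, {a, c, d, e} is a clique of size 4, and the vertices of any clique must share a bag in every tree decomposition; so some bag has ≥ 4 vertices and tw(G) ≥ 3. The upper and lower bounds meet at 3, so that is the treewidth.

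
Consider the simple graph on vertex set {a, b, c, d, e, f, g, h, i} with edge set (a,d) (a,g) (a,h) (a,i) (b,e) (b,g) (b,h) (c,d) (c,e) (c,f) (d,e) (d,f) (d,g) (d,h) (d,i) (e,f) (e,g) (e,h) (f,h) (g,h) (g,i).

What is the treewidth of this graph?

A width-3 tree decomposition is:
Bags: B1 = {b, e, g, h}  B2 = {d, e, g, h}  B3 = {d, e, f, h}  B4 = {a, d, g, h}  B5 = {a, d, g, i}  B6 = {c, d, e, f}
Tree: B1–B2, B2–B3, B2–B4, B4–B5, B3–B6
Every bag has size at most 4, so the width is 4 − 1 = 3 and tw(G) ≤ 3. For the lower bound, the 4 vertices {d, e, g, h} are pairwise adjacent, and any tree decomposition puts a clique entirely inside one bag — forcing width ≥ 3. Therefore the treewidth is 3.

3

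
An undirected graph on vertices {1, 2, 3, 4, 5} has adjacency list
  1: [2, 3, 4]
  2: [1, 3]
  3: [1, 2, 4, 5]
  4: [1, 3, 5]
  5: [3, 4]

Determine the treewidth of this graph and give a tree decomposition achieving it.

The largest bag has 3 vertices, giving width 2; this decomposition certifies tw(G) ≤ 2. On the other hand G contains the 3-clique {1, 2, 3}. A clique must lie in a single bag of any decomposition, so no decomposition can have width below 2. The upper and lower bounds meet at 2, so that is the treewidth.

Treewidth 2.
One optimal decomposition is:
Bags: B1 = {1, 2, 3}  B2 = {1, 3, 4}  B3 = {3, 4, 5}
Tree: B1–B2, B2–B3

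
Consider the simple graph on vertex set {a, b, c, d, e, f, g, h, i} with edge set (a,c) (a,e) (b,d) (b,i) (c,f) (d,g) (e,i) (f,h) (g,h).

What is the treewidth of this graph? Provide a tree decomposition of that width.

Treewidth 2.
One optimal decomposition is:
Bags: B1 = {c, f, h}  B2 = {a, c, h}  B3 = {a, e, h}  B4 = {e, h, i}  B5 = {b, h, i}  B6 = {b, d, h}  B7 = {d, g, h}
Tree: B1–B2, B2–B3, B3–B4, B4–B5, B5–B6, B6–B7

The largest bag has 3 vertices, giving width 2; this decomposition certifies tw(G) ≤ 2. The edges h–f–c–a–e–i–b–d–g–h form a cycle, so G is not a tree and its treewidth is at least 2. Hence tw(G) = 2 exactly.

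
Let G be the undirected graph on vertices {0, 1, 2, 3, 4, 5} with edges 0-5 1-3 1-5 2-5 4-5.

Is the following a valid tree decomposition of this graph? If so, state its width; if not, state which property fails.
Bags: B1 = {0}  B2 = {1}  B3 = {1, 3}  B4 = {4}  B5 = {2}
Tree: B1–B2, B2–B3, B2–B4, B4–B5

A tree decomposition must satisfy three properties: every vertex lies in some bag; for every edge, both endpoints lie together in some bag; and for every vertex, the bags containing it form a connected subtree. Here vertex 5 appears in no bag, so the decomposition is invalid.

No — vertex 5 appears in no bag.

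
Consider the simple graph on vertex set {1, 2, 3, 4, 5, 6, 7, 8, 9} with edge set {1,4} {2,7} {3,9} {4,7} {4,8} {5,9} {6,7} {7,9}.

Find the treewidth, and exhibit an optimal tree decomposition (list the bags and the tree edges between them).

Treewidth 1.
One optimal decomposition is:
Bags: B1 = {7, 9}  B2 = {2, 7}  B3 = {4, 7}  B4 = {3, 9}  B5 = {6, 7}  B6 = {4, 8}  B7 = {1, 4}  B8 = {5, 9}
Tree: B1–B2, B1–B3, B1–B4, B1–B5, B3–B6, B3–B7, B4–B8

Every bag has size at most 2, so the width is 2 − 1 = 1 and tw(G) ≤ 1. G has an edge, so its treewidth is at least 1. Hence tw(G) = 1 exactly.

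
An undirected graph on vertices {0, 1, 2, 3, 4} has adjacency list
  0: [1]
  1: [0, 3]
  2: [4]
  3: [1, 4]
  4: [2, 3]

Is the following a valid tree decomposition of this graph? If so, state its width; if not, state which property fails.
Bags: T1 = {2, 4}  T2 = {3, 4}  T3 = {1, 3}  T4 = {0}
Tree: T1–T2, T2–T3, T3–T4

A tree decomposition must satisfy three properties: every vertex lies in some bag; for every edge, both endpoints lie together in some bag; and for every vertex, the bags containing it form a connected subtree. Here edge (1,0) lies in no bag, so the decomposition is invalid.

No — edge (1,0) lies in no bag.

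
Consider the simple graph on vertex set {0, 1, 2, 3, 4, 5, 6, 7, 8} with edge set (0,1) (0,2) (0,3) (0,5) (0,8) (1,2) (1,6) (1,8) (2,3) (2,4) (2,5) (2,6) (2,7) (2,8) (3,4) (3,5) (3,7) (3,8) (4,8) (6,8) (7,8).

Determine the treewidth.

A width-3 tree decomposition is:
Bags: B1 = {0, 1, 2, 8}  B2 = {0, 2, 3, 8}  B3 = {2, 3, 7, 8}  B4 = {2, 3, 4, 8}  B5 = {0, 2, 3, 5}  B6 = {1, 2, 6, 8}
Tree: B1–B2, B2–B3, B3–B4, B2–B5, B1–B6
Each bag holds 4 vertices, so the decomposition has width 3, which upper-bounds the treewidth. Conversely, {0, 1, 2, 8} is a clique of size 4, and the vertices of any clique must share a bag in every tree decomposition; so some bag has ≥ 4 vertices and tw(G) ≥ 3. Hence tw(G) = 3 exactly.

3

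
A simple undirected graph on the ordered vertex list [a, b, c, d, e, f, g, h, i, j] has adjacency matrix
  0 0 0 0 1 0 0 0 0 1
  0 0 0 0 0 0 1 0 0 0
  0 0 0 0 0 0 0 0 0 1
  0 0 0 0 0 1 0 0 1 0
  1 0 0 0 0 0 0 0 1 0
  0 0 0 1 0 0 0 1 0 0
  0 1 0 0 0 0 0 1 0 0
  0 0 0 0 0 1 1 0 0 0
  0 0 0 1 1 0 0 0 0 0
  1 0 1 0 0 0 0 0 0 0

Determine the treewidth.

A width-1 tree decomposition is:
Bags: B1 = {c, j}  B2 = {a, j}  B3 = {a, e}  B4 = {e, i}  B5 = {d, i}  B6 = {d, f}  B7 = {f, h}  B8 = {g, h}  B9 = {b, g}
Tree: B1–B2, B2–B3, B3–B4, B4–B5, B5–B6, B6–B7, B7–B8, B8–B9
The largest bag has 2 vertices, giving width 1; this decomposition certifies tw(G) ≤ 1. Since G has at least one edge (e.g. c–j), it is not an edgeless graph, so tw(G) ≥ 1. Combining the bounds, tw(G) = 1.

1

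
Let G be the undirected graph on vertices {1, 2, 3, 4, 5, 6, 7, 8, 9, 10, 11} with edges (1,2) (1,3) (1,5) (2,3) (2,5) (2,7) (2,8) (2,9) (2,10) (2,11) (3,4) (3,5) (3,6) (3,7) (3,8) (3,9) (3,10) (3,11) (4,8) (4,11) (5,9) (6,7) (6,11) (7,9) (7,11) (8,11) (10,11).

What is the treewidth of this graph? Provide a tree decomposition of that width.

Treewidth 3.
One optimal decomposition is:
Bags: B1 = {2, 3, 7, 11}  B2 = {2, 3, 8, 11}  B3 = {2, 3, 10, 11}  B4 = {2, 3, 7, 9}  B5 = {2, 3, 5, 9}  B6 = {3, 4, 8, 11}  B7 = {3, 6, 7, 11}  B8 = {1, 2, 3, 5}
Tree: B1–B2, B1–B3, B1–B4, B4–B5, B2–B6, B1–B7, B5–B8

Each bag holds 4 vertices, so the decomposition has width 3, which upper-bounds the treewidth. For the lower bound, the 4 vertices {1, 2, 3, 5} are pairwise adjacent, and any tree decomposition puts a clique entirely inside one bag — forcing width ≥ 3. Hence tw(G) = 3 exactly.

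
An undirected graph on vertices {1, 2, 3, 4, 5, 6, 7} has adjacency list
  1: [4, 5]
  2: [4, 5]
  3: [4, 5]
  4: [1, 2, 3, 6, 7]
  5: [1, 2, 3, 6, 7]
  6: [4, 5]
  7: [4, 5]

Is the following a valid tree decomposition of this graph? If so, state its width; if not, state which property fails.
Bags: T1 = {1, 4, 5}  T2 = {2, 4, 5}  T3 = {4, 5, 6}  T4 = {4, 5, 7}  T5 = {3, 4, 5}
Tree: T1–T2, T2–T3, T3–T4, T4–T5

Every vertex of G appears in some bag (union = {1, 2, 3, 4, 5, 6, 7}); every edge is covered by a bag; and for each vertex v the set of bags containing v is connected in the bag tree. The decomposition is therefore valid. The largest bag has 3 vertices, so the width is 2.

Yes; width 2.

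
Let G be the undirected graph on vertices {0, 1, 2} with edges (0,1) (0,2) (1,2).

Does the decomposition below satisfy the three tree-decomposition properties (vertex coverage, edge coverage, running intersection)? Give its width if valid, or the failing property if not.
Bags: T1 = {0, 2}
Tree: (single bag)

No — vertex 1 appears in no bag.

A tree decomposition must satisfy three properties: every vertex lies in some bag; for every edge, both endpoints lie together in some bag; and for every vertex, the bags containing it form a connected subtree. Here vertex 1 appears in no bag, so the decomposition is invalid.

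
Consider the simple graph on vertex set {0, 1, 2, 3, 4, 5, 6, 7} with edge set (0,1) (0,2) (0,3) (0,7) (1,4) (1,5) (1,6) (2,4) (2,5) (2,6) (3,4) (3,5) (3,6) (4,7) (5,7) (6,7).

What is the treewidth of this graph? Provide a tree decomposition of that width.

Treewidth 4.
One such decomposition:
Bags: B1 = {0, 1, 4, 5, 6}  B2 = {0, 3, 4, 5, 6}  B3 = {0, 4, 5, 6, 7}  B4 = {0, 2, 4, 5, 6}
Tree: B1–B2, B2–B3, B3–B4

The largest bag has 5 vertices, giving width 4; this decomposition certifies tw(G) ≤ 4. For the lower bound: the 5 vertex sets {1,4}, {3,6}, {5,7}, {0}, {2} are disjoint, each induces a connected subgraph, and every pair is joined by at least one edge of G. Contracting each set to a single vertex therefore yields K_{5} as a minor, and since treewidth is minor-monotone, tw(G) ≥ tw(K_{5}) = 4. Combining the bounds, tw(G) = 4.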